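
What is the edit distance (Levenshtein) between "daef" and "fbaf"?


Computing edit distance: "daef" -> "fbaf"
DP table:
           f    b    a    f
      0    1    2    3    4
  d   1    1    2    3    4
  a   2    2    2    2    3
  e   3    3    3    3    3
  f   4    3    4    4    3
Edit distance = dp[4][4] = 3

3


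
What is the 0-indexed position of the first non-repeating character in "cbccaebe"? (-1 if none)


Input: cbccaebe
Character frequencies:
  'a': 1
  'b': 2
  'c': 3
  'e': 2
Scanning left to right for freq == 1:
  Position 0 ('c'): freq=3, skip
  Position 1 ('b'): freq=2, skip
  Position 2 ('c'): freq=3, skip
  Position 3 ('c'): freq=3, skip
  Position 4 ('a'): unique! => answer = 4

4


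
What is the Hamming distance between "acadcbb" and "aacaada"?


Comparing "acadcbb" and "aacaada" position by position:
  Position 0: 'a' vs 'a' => same
  Position 1: 'c' vs 'a' => differ
  Position 2: 'a' vs 'c' => differ
  Position 3: 'd' vs 'a' => differ
  Position 4: 'c' vs 'a' => differ
  Position 5: 'b' vs 'd' => differ
  Position 6: 'b' vs 'a' => differ
Total differences (Hamming distance): 6

6


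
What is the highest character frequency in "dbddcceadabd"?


Input: dbddcceadabd
Character counts:
  'a': 2
  'b': 2
  'c': 2
  'd': 5
  'e': 1
Maximum frequency: 5

5


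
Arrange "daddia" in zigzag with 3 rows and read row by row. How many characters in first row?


Zigzag "daddia" into 3 rows:
Placing characters:
  'd' => row 0
  'a' => row 1
  'd' => row 2
  'd' => row 1
  'i' => row 0
  'a' => row 1
Rows:
  Row 0: "di"
  Row 1: "ada"
  Row 2: "d"
First row length: 2

2


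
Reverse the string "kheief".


Input: kheief
Reading characters right to left:
  Position 5: 'f'
  Position 4: 'e'
  Position 3: 'i'
  Position 2: 'e'
  Position 1: 'h'
  Position 0: 'k'
Reversed: feiehk

feiehk


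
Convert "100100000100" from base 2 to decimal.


Input: "100100000100" in base 2
Positional expansion:
  Digit '1' (value 1) x 2^11 = 2048
  Digit '0' (value 0) x 2^10 = 0
  Digit '0' (value 0) x 2^9 = 0
  Digit '1' (value 1) x 2^8 = 256
  Digit '0' (value 0) x 2^7 = 0
  Digit '0' (value 0) x 2^6 = 0
  Digit '0' (value 0) x 2^5 = 0
  Digit '0' (value 0) x 2^4 = 0
  Digit '0' (value 0) x 2^3 = 0
  Digit '1' (value 1) x 2^2 = 4
  Digit '0' (value 0) x 2^1 = 0
  Digit '0' (value 0) x 2^0 = 0
Sum = 2308

2308


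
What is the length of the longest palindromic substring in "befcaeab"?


Input: "befcaeab"
Checking substrings for palindromes:
  [4:7] "aea" (len 3) => palindrome
Longest palindromic substring: "aea" with length 3

3


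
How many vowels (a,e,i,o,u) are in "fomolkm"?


Input: fomolkm
Checking each character:
  'f' at position 0: consonant
  'o' at position 1: vowel (running total: 1)
  'm' at position 2: consonant
  'o' at position 3: vowel (running total: 2)
  'l' at position 4: consonant
  'k' at position 5: consonant
  'm' at position 6: consonant
Total vowels: 2

2


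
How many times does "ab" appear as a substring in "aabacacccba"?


Searching for "ab" in "aabacacccba"
Scanning each position:
  Position 0: "aa" => no
  Position 1: "ab" => MATCH
  Position 2: "ba" => no
  Position 3: "ac" => no
  Position 4: "ca" => no
  Position 5: "ac" => no
  Position 6: "cc" => no
  Position 7: "cc" => no
  Position 8: "cb" => no
  Position 9: "ba" => no
Total occurrences: 1

1


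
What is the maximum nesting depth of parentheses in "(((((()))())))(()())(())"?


Input: "(((((()))())))(()())(())"
Tracking depth:
  Position 0 '(': depth becomes 1
  Position 1 '(': depth becomes 2
  Position 2 '(': depth becomes 3
  Position 3 '(': depth becomes 4
  Position 4 '(': depth becomes 5
  Position 5 '(': depth becomes 6
  Position 6 ')': depth becomes 5
  Position 7 ')': depth becomes 4
  Position 8 ')': depth becomes 3
  Position 9 '(': depth becomes 4
  Position 10 ')': depth becomes 3
  Position 11 ')': depth becomes 2
  Position 12 ')': depth becomes 1
  Position 13 ')': depth becomes 0
  Position 14 '(': depth becomes 1
  Position 15 '(': depth becomes 2
  Position 16 ')': depth becomes 1
  Position 17 '(': depth becomes 2
  Position 18 ')': depth becomes 1
  Position 19 ')': depth becomes 0
  Position 20 '(': depth becomes 1
  Position 21 '(': depth becomes 2
  Position 22 ')': depth becomes 1
  Position 23 ')': depth becomes 0
Maximum depth reached: 6

6


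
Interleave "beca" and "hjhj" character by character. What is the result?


Interleaving "beca" and "hjhj":
  Position 0: 'b' from first, 'h' from second => "bh"
  Position 1: 'e' from first, 'j' from second => "ej"
  Position 2: 'c' from first, 'h' from second => "ch"
  Position 3: 'a' from first, 'j' from second => "aj"
Result: bhejchaj

bhejchaj


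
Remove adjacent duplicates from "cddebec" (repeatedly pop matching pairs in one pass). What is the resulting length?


Input: cddebec
Stack-based adjacent duplicate removal:
  Read 'c': push. Stack: c
  Read 'd': push. Stack: cd
  Read 'd': matches stack top 'd' => pop. Stack: c
  Read 'e': push. Stack: ce
  Read 'b': push. Stack: ceb
  Read 'e': push. Stack: cebe
  Read 'c': push. Stack: cebec
Final stack: "cebec" (length 5)

5


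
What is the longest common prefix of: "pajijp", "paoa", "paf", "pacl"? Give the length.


Words: pajijp, paoa, paf, pacl
  Position 0: all 'p' => match
  Position 1: all 'a' => match
  Position 2: ('j', 'o', 'f', 'c') => mismatch, stop
LCP = "pa" (length 2)

2


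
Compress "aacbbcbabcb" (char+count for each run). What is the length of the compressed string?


Input: aacbbcbabcb
Runs:
  'a' x 2 => "a2"
  'c' x 1 => "c1"
  'b' x 2 => "b2"
  'c' x 1 => "c1"
  'b' x 1 => "b1"
  'a' x 1 => "a1"
  'b' x 1 => "b1"
  'c' x 1 => "c1"
  'b' x 1 => "b1"
Compressed: "a2c1b2c1b1a1b1c1b1"
Compressed length: 18

18


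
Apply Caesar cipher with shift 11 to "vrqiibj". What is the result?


Caesar cipher: shift "vrqiibj" by 11
  'v' (pos 21) + 11 = pos 6 = 'g'
  'r' (pos 17) + 11 = pos 2 = 'c'
  'q' (pos 16) + 11 = pos 1 = 'b'
  'i' (pos 8) + 11 = pos 19 = 't'
  'i' (pos 8) + 11 = pos 19 = 't'
  'b' (pos 1) + 11 = pos 12 = 'm'
  'j' (pos 9) + 11 = pos 20 = 'u'
Result: gcbttmu

gcbttmu


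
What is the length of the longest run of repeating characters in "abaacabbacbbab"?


Input: "abaacabbacbbab"
Scanning for longest run:
  Position 1 ('b'): new char, reset run to 1
  Position 2 ('a'): new char, reset run to 1
  Position 3 ('a'): continues run of 'a', length=2
  Position 4 ('c'): new char, reset run to 1
  Position 5 ('a'): new char, reset run to 1
  Position 6 ('b'): new char, reset run to 1
  Position 7 ('b'): continues run of 'b', length=2
  Position 8 ('a'): new char, reset run to 1
  Position 9 ('c'): new char, reset run to 1
  Position 10 ('b'): new char, reset run to 1
  Position 11 ('b'): continues run of 'b', length=2
  Position 12 ('a'): new char, reset run to 1
  Position 13 ('b'): new char, reset run to 1
Longest run: 'a' with length 2

2


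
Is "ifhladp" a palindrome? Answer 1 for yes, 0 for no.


Input: ifhladp
Reversed: pdalhfi
  Compare pos 0 ('i') with pos 6 ('p'): MISMATCH
  Compare pos 1 ('f') with pos 5 ('d'): MISMATCH
  Compare pos 2 ('h') with pos 4 ('a'): MISMATCH
Result: not a palindrome

0


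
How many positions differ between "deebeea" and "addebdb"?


Comparing "deebeea" and "addebdb" position by position:
  Position 0: 'd' vs 'a' => DIFFER
  Position 1: 'e' vs 'd' => DIFFER
  Position 2: 'e' vs 'd' => DIFFER
  Position 3: 'b' vs 'e' => DIFFER
  Position 4: 'e' vs 'b' => DIFFER
  Position 5: 'e' vs 'd' => DIFFER
  Position 6: 'a' vs 'b' => DIFFER
Positions that differ: 7

7


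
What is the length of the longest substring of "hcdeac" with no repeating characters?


Input: "hcdeac"
Sliding window (track last position of each char):
  Position 0 ('h'): window [0,0] length 1 -- new best
  Position 1 ('c'): window [0,1] length 2 -- new best
  Position 2 ('d'): window [0,2] length 3 -- new best
  Position 3 ('e'): window [0,3] length 4 -- new best
  Position 4 ('a'): window [0,4] length 5 -- new best
  Position 5 ('c'): repeat (last at 1), move window start to 2
  Position 5 ('c'): window [2,5] length 4
Longest substring with no repeats: "hcdea" with length 5

5


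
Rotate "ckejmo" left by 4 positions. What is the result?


Input: "ckejmo", rotate left by 4
First 4 characters: "ckej"
Remaining characters: "mo"
Concatenate remaining + first: "mo" + "ckej" = "mockej"

mockej


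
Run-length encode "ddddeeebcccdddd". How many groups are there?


Input: ddddeeebcccdddd
Scanning for consecutive runs:
  Group 1: 'd' x 4 (positions 0-3)
  Group 2: 'e' x 3 (positions 4-6)
  Group 3: 'b' x 1 (positions 7-7)
  Group 4: 'c' x 3 (positions 8-10)
  Group 5: 'd' x 4 (positions 11-14)
Total groups: 5

5


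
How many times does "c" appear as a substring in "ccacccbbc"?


Searching for "c" in "ccacccbbc"
Scanning each position:
  Position 0: "c" => MATCH
  Position 1: "c" => MATCH
  Position 2: "a" => no
  Position 3: "c" => MATCH
  Position 4: "c" => MATCH
  Position 5: "c" => MATCH
  Position 6: "b" => no
  Position 7: "b" => no
  Position 8: "c" => MATCH
Total occurrences: 6

6


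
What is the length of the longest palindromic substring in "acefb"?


Input: "acefb"
Checking substrings for palindromes:
  No multi-char palindromic substrings found
Longest palindromic substring: "a" with length 1

1


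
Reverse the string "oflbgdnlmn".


Input: oflbgdnlmn
Reading characters right to left:
  Position 9: 'n'
  Position 8: 'm'
  Position 7: 'l'
  Position 6: 'n'
  Position 5: 'd'
  Position 4: 'g'
  Position 3: 'b'
  Position 2: 'l'
  Position 1: 'f'
  Position 0: 'o'
Reversed: nmlndgblfo

nmlndgblfo


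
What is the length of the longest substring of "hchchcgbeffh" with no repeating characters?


Input: "hchchcgbeffh"
Sliding window (track last position of each char):
  Position 0 ('h'): window [0,0] length 1 -- new best
  Position 1 ('c'): window [0,1] length 2 -- new best
  Position 2 ('h'): repeat (last at 0), move window start to 1
  Position 2 ('h'): window [1,2] length 2
  Position 3 ('c'): repeat (last at 1), move window start to 2
  Position 3 ('c'): window [2,3] length 2
  Position 4 ('h'): repeat (last at 2), move window start to 3
  Position 4 ('h'): window [3,4] length 2
  Position 5 ('c'): repeat (last at 3), move window start to 4
  Position 5 ('c'): window [4,5] length 2
  Position 6 ('g'): window [4,6] length 3 -- new best
  Position 7 ('b'): window [4,7] length 4 -- new best
  Position 8 ('e'): window [4,8] length 5 -- new best
  Position 9 ('f'): window [4,9] length 6 -- new best
  Position 10 ('f'): repeat (last at 9), move window start to 10
  Position 10 ('f'): window [10,10] length 1
  Position 11 ('h'): window [10,11] length 2
Longest substring with no repeats: "hcgbef" with length 6

6


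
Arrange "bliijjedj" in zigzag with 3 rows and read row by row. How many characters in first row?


Zigzag "bliijjedj" into 3 rows:
Placing characters:
  'b' => row 0
  'l' => row 1
  'i' => row 2
  'i' => row 1
  'j' => row 0
  'j' => row 1
  'e' => row 2
  'd' => row 1
  'j' => row 0
Rows:
  Row 0: "bjj"
  Row 1: "lijd"
  Row 2: "ie"
First row length: 3

3


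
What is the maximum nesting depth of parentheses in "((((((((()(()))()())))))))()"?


Input: "((((((((()(()))()())))))))()"
Tracking depth:
  Position 0 '(': depth becomes 1
  Position 1 '(': depth becomes 2
  Position 2 '(': depth becomes 3
  Position 3 '(': depth becomes 4
  Position 4 '(': depth becomes 5
  Position 5 '(': depth becomes 6
  Position 6 '(': depth becomes 7
  Position 7 '(': depth becomes 8
  Position 8 '(': depth becomes 9
  Position 9 ')': depth becomes 8
  Position 10 '(': depth becomes 9
  Position 11 '(': depth becomes 10
  Position 12 ')': depth becomes 9
  Position 13 ')': depth becomes 8
  Position 14 ')': depth becomes 7
  Position 15 '(': depth becomes 8
  Position 16 ')': depth becomes 7
  Position 17 '(': depth becomes 8
  Position 18 ')': depth becomes 7
  Position 19 ')': depth becomes 6
  Position 20 ')': depth becomes 5
  Position 21 ')': depth becomes 4
  Position 22 ')': depth becomes 3
  Position 23 ')': depth becomes 2
  Position 24 ')': depth becomes 1
  Position 25 ')': depth becomes 0
  Position 26 '(': depth becomes 1
  Position 27 ')': depth becomes 0
Maximum depth reached: 10

10


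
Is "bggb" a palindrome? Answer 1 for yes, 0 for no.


Input: bggb
Reversed: bggb
  Compare pos 0 ('b') with pos 3 ('b'): match
  Compare pos 1 ('g') with pos 2 ('g'): match
Result: palindrome

1


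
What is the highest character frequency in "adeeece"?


Input: adeeece
Character counts:
  'a': 1
  'c': 1
  'd': 1
  'e': 4
Maximum frequency: 4

4


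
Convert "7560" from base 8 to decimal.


Input: "7560" in base 8
Positional expansion:
  Digit '7' (value 7) x 8^3 = 3584
  Digit '5' (value 5) x 8^2 = 320
  Digit '6' (value 6) x 8^1 = 48
  Digit '0' (value 0) x 8^0 = 0
Sum = 3952

3952


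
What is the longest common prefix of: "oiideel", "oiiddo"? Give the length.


Words: oiideel, oiiddo
  Position 0: all 'o' => match
  Position 1: all 'i' => match
  Position 2: all 'i' => match
  Position 3: all 'd' => match
  Position 4: ('e', 'd') => mismatch, stop
LCP = "oiid" (length 4)

4


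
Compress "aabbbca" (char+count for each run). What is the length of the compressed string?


Input: aabbbca
Runs:
  'a' x 2 => "a2"
  'b' x 3 => "b3"
  'c' x 1 => "c1"
  'a' x 1 => "a1"
Compressed: "a2b3c1a1"
Compressed length: 8

8


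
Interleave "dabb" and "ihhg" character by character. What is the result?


Interleaving "dabb" and "ihhg":
  Position 0: 'd' from first, 'i' from second => "di"
  Position 1: 'a' from first, 'h' from second => "ah"
  Position 2: 'b' from first, 'h' from second => "bh"
  Position 3: 'b' from first, 'g' from second => "bg"
Result: diahbhbg

diahbhbg


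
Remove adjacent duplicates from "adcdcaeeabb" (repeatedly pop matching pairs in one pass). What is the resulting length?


Input: adcdcaeeabb
Stack-based adjacent duplicate removal:
  Read 'a': push. Stack: a
  Read 'd': push. Stack: ad
  Read 'c': push. Stack: adc
  Read 'd': push. Stack: adcd
  Read 'c': push. Stack: adcdc
  Read 'a': push. Stack: adcdca
  Read 'e': push. Stack: adcdcae
  Read 'e': matches stack top 'e' => pop. Stack: adcdca
  Read 'a': matches stack top 'a' => pop. Stack: adcdc
  Read 'b': push. Stack: adcdcb
  Read 'b': matches stack top 'b' => pop. Stack: adcdc
Final stack: "adcdc" (length 5)

5


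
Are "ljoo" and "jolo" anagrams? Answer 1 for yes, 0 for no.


Strings: "ljoo", "jolo"
Sorted first:  jloo
Sorted second: jloo
Sorted forms match => anagrams

1


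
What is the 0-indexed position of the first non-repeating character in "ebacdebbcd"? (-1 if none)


Input: ebacdebbcd
Character frequencies:
  'a': 1
  'b': 3
  'c': 2
  'd': 2
  'e': 2
Scanning left to right for freq == 1:
  Position 0 ('e'): freq=2, skip
  Position 1 ('b'): freq=3, skip
  Position 2 ('a'): unique! => answer = 2

2


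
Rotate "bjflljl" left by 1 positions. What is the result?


Input: "bjflljl", rotate left by 1
First 1 characters: "b"
Remaining characters: "jflljl"
Concatenate remaining + first: "jflljl" + "b" = "jflljlb"

jflljlb


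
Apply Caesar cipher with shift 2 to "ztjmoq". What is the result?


Caesar cipher: shift "ztjmoq" by 2
  'z' (pos 25) + 2 = pos 1 = 'b'
  't' (pos 19) + 2 = pos 21 = 'v'
  'j' (pos 9) + 2 = pos 11 = 'l'
  'm' (pos 12) + 2 = pos 14 = 'o'
  'o' (pos 14) + 2 = pos 16 = 'q'
  'q' (pos 16) + 2 = pos 18 = 's'
Result: bvloqs

bvloqs


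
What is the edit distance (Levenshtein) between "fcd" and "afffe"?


Computing edit distance: "fcd" -> "afffe"
DP table:
           a    f    f    f    e
      0    1    2    3    4    5
  f   1    1    1    2    3    4
  c   2    2    2    2    3    4
  d   3    3    3    3    3    4
Edit distance = dp[3][5] = 4

4


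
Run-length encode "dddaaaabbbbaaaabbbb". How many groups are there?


Input: dddaaaabbbbaaaabbbb
Scanning for consecutive runs:
  Group 1: 'd' x 3 (positions 0-2)
  Group 2: 'a' x 4 (positions 3-6)
  Group 3: 'b' x 4 (positions 7-10)
  Group 4: 'a' x 4 (positions 11-14)
  Group 5: 'b' x 4 (positions 15-18)
Total groups: 5

5


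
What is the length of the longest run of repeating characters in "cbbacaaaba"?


Input: "cbbacaaaba"
Scanning for longest run:
  Position 1 ('b'): new char, reset run to 1
  Position 2 ('b'): continues run of 'b', length=2
  Position 3 ('a'): new char, reset run to 1
  Position 4 ('c'): new char, reset run to 1
  Position 5 ('a'): new char, reset run to 1
  Position 6 ('a'): continues run of 'a', length=2
  Position 7 ('a'): continues run of 'a', length=3
  Position 8 ('b'): new char, reset run to 1
  Position 9 ('a'): new char, reset run to 1
Longest run: 'a' with length 3

3


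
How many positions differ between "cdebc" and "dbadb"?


Comparing "cdebc" and "dbadb" position by position:
  Position 0: 'c' vs 'd' => DIFFER
  Position 1: 'd' vs 'b' => DIFFER
  Position 2: 'e' vs 'a' => DIFFER
  Position 3: 'b' vs 'd' => DIFFER
  Position 4: 'c' vs 'b' => DIFFER
Positions that differ: 5

5


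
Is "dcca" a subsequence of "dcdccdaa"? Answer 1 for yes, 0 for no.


Check if "dcca" is a subsequence of "dcdccdaa"
Greedy scan:
  Position 0 ('d'): matches sub[0] = 'd'
  Position 1 ('c'): matches sub[1] = 'c'
  Position 2 ('d'): no match needed
  Position 3 ('c'): matches sub[2] = 'c'
  Position 4 ('c'): no match needed
  Position 5 ('d'): no match needed
  Position 6 ('a'): matches sub[3] = 'a'
  Position 7 ('a'): no match needed
All 4 characters matched => is a subsequence

1


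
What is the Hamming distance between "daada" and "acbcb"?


Comparing "daada" and "acbcb" position by position:
  Position 0: 'd' vs 'a' => differ
  Position 1: 'a' vs 'c' => differ
  Position 2: 'a' vs 'b' => differ
  Position 3: 'd' vs 'c' => differ
  Position 4: 'a' vs 'b' => differ
Total differences (Hamming distance): 5

5


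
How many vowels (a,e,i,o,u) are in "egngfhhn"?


Input: egngfhhn
Checking each character:
  'e' at position 0: vowel (running total: 1)
  'g' at position 1: consonant
  'n' at position 2: consonant
  'g' at position 3: consonant
  'f' at position 4: consonant
  'h' at position 5: consonant
  'h' at position 6: consonant
  'n' at position 7: consonant
Total vowels: 1

1


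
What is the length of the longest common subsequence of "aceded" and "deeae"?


LCS of "aceded" and "deeae"
DP table:
           d    e    e    a    e
      0    0    0    0    0    0
  a   0    0    0    0    1    1
  c   0    0    0    0    1    1
  e   0    0    1    1    1    2
  d   0    1    1    1    1    2
  e   0    1    2    2    2    2
  d   0    1    2    2    2    2
LCS length = dp[6][5] = 2

2


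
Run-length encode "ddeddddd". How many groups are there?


Input: ddeddddd
Scanning for consecutive runs:
  Group 1: 'd' x 2 (positions 0-1)
  Group 2: 'e' x 1 (positions 2-2)
  Group 3: 'd' x 5 (positions 3-7)
Total groups: 3

3


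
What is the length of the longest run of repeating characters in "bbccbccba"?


Input: "bbccbccba"
Scanning for longest run:
  Position 1 ('b'): continues run of 'b', length=2
  Position 2 ('c'): new char, reset run to 1
  Position 3 ('c'): continues run of 'c', length=2
  Position 4 ('b'): new char, reset run to 1
  Position 5 ('c'): new char, reset run to 1
  Position 6 ('c'): continues run of 'c', length=2
  Position 7 ('b'): new char, reset run to 1
  Position 8 ('a'): new char, reset run to 1
Longest run: 'b' with length 2

2


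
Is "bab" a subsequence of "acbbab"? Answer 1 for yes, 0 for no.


Check if "bab" is a subsequence of "acbbab"
Greedy scan:
  Position 0 ('a'): no match needed
  Position 1 ('c'): no match needed
  Position 2 ('b'): matches sub[0] = 'b'
  Position 3 ('b'): no match needed
  Position 4 ('a'): matches sub[1] = 'a'
  Position 5 ('b'): matches sub[2] = 'b'
All 3 characters matched => is a subsequence

1


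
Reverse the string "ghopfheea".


Input: ghopfheea
Reading characters right to left:
  Position 8: 'a'
  Position 7: 'e'
  Position 6: 'e'
  Position 5: 'h'
  Position 4: 'f'
  Position 3: 'p'
  Position 2: 'o'
  Position 1: 'h'
  Position 0: 'g'
Reversed: aeehfpohg

aeehfpohg


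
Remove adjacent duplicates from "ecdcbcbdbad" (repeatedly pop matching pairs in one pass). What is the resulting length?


Input: ecdcbcbdbad
Stack-based adjacent duplicate removal:
  Read 'e': push. Stack: e
  Read 'c': push. Stack: ec
  Read 'd': push. Stack: ecd
  Read 'c': push. Stack: ecdc
  Read 'b': push. Stack: ecdcb
  Read 'c': push. Stack: ecdcbc
  Read 'b': push. Stack: ecdcbcb
  Read 'd': push. Stack: ecdcbcbd
  Read 'b': push. Stack: ecdcbcbdb
  Read 'a': push. Stack: ecdcbcbdba
  Read 'd': push. Stack: ecdcbcbdbad
Final stack: "ecdcbcbdbad" (length 11)

11


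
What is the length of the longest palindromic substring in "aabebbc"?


Input: "aabebbc"
Checking substrings for palindromes:
  [2:5] "beb" (len 3) => palindrome
  [0:2] "aa" (len 2) => palindrome
  [4:6] "bb" (len 2) => palindrome
Longest palindromic substring: "beb" with length 3

3


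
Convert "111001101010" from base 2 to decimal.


Input: "111001101010" in base 2
Positional expansion:
  Digit '1' (value 1) x 2^11 = 2048
  Digit '1' (value 1) x 2^10 = 1024
  Digit '1' (value 1) x 2^9 = 512
  Digit '0' (value 0) x 2^8 = 0
  Digit '0' (value 0) x 2^7 = 0
  Digit '1' (value 1) x 2^6 = 64
  Digit '1' (value 1) x 2^5 = 32
  Digit '0' (value 0) x 2^4 = 0
  Digit '1' (value 1) x 2^3 = 8
  Digit '0' (value 0) x 2^2 = 0
  Digit '1' (value 1) x 2^1 = 2
  Digit '0' (value 0) x 2^0 = 0
Sum = 3690

3690


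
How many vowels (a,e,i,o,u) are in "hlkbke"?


Input: hlkbke
Checking each character:
  'h' at position 0: consonant
  'l' at position 1: consonant
  'k' at position 2: consonant
  'b' at position 3: consonant
  'k' at position 4: consonant
  'e' at position 5: vowel (running total: 1)
Total vowels: 1

1


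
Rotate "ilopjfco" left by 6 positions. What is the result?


Input: "ilopjfco", rotate left by 6
First 6 characters: "ilopjf"
Remaining characters: "co"
Concatenate remaining + first: "co" + "ilopjf" = "coilopjf"

coilopjf


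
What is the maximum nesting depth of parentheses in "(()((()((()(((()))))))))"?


Input: "(()((()((()(((()))))))))"
Tracking depth:
  Position 0 '(': depth becomes 1
  Position 1 '(': depth becomes 2
  Position 2 ')': depth becomes 1
  Position 3 '(': depth becomes 2
  Position 4 '(': depth becomes 3
  Position 5 '(': depth becomes 4
  Position 6 ')': depth becomes 3
  Position 7 '(': depth becomes 4
  Position 8 '(': depth becomes 5
  Position 9 '(': depth becomes 6
  Position 10 ')': depth becomes 5
  Position 11 '(': depth becomes 6
  Position 12 '(': depth becomes 7
  Position 13 '(': depth becomes 8
  Position 14 '(': depth becomes 9
  Position 15 ')': depth becomes 8
  Position 16 ')': depth becomes 7
  Position 17 ')': depth becomes 6
  Position 18 ')': depth becomes 5
  Position 19 ')': depth becomes 4
  Position 20 ')': depth becomes 3
  Position 21 ')': depth becomes 2
  Position 22 ')': depth becomes 1
  Position 23 ')': depth becomes 0
Maximum depth reached: 9

9


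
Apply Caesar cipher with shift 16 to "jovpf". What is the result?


Caesar cipher: shift "jovpf" by 16
  'j' (pos 9) + 16 = pos 25 = 'z'
  'o' (pos 14) + 16 = pos 4 = 'e'
  'v' (pos 21) + 16 = pos 11 = 'l'
  'p' (pos 15) + 16 = pos 5 = 'f'
  'f' (pos 5) + 16 = pos 21 = 'v'
Result: zelfv

zelfv


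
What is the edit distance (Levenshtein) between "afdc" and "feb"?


Computing edit distance: "afdc" -> "feb"
DP table:
           f    e    b
      0    1    2    3
  a   1    1    2    3
  f   2    1    2    3
  d   3    2    2    3
  c   4    3    3    3
Edit distance = dp[4][3] = 3

3


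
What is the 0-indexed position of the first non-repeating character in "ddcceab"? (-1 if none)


Input: ddcceab
Character frequencies:
  'a': 1
  'b': 1
  'c': 2
  'd': 2
  'e': 1
Scanning left to right for freq == 1:
  Position 0 ('d'): freq=2, skip
  Position 1 ('d'): freq=2, skip
  Position 2 ('c'): freq=2, skip
  Position 3 ('c'): freq=2, skip
  Position 4 ('e'): unique! => answer = 4

4


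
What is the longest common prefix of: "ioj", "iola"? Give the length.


Words: ioj, iola
  Position 0: all 'i' => match
  Position 1: all 'o' => match
  Position 2: ('j', 'l') => mismatch, stop
LCP = "io" (length 2)

2


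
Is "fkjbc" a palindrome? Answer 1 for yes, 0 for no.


Input: fkjbc
Reversed: cbjkf
  Compare pos 0 ('f') with pos 4 ('c'): MISMATCH
  Compare pos 1 ('k') with pos 3 ('b'): MISMATCH
Result: not a palindrome

0


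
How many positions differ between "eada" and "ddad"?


Comparing "eada" and "ddad" position by position:
  Position 0: 'e' vs 'd' => DIFFER
  Position 1: 'a' vs 'd' => DIFFER
  Position 2: 'd' vs 'a' => DIFFER
  Position 3: 'a' vs 'd' => DIFFER
Positions that differ: 4

4


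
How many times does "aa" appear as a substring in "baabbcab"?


Searching for "aa" in "baabbcab"
Scanning each position:
  Position 0: "ba" => no
  Position 1: "aa" => MATCH
  Position 2: "ab" => no
  Position 3: "bb" => no
  Position 4: "bc" => no
  Position 5: "ca" => no
  Position 6: "ab" => no
Total occurrences: 1

1


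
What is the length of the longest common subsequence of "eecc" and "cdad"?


LCS of "eecc" and "cdad"
DP table:
           c    d    a    d
      0    0    0    0    0
  e   0    0    0    0    0
  e   0    0    0    0    0
  c   0    1    1    1    1
  c   0    1    1    1    1
LCS length = dp[4][4] = 1

1


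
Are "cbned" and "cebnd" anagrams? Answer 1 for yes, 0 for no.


Strings: "cbned", "cebnd"
Sorted first:  bcden
Sorted second: bcden
Sorted forms match => anagrams

1


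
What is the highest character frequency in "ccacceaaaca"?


Input: ccacceaaaca
Character counts:
  'a': 5
  'c': 5
  'e': 1
Maximum frequency: 5

5


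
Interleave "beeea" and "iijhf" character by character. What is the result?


Interleaving "beeea" and "iijhf":
  Position 0: 'b' from first, 'i' from second => "bi"
  Position 1: 'e' from first, 'i' from second => "ei"
  Position 2: 'e' from first, 'j' from second => "ej"
  Position 3: 'e' from first, 'h' from second => "eh"
  Position 4: 'a' from first, 'f' from second => "af"
Result: bieiejehaf

bieiejehaf


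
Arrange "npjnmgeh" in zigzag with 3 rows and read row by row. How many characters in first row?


Zigzag "npjnmgeh" into 3 rows:
Placing characters:
  'n' => row 0
  'p' => row 1
  'j' => row 2
  'n' => row 1
  'm' => row 0
  'g' => row 1
  'e' => row 2
  'h' => row 1
Rows:
  Row 0: "nm"
  Row 1: "pngh"
  Row 2: "je"
First row length: 2

2


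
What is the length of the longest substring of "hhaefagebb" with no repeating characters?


Input: "hhaefagebb"
Sliding window (track last position of each char):
  Position 0 ('h'): window [0,0] length 1 -- new best
  Position 1 ('h'): repeat (last at 0), move window start to 1
  Position 1 ('h'): window [1,1] length 1
  Position 2 ('a'): window [1,2] length 2 -- new best
  Position 3 ('e'): window [1,3] length 3 -- new best
  Position 4 ('f'): window [1,4] length 4 -- new best
  Position 5 ('a'): repeat (last at 2), move window start to 3
  Position 5 ('a'): window [3,5] length 3
  Position 6 ('g'): window [3,6] length 4
  Position 7 ('e'): repeat (last at 3), move window start to 4
  Position 7 ('e'): window [4,7] length 4
  Position 8 ('b'): window [4,8] length 5 -- new best
  Position 9 ('b'): repeat (last at 8), move window start to 9
  Position 9 ('b'): window [9,9] length 1
Longest substring with no repeats: "fageb" with length 5

5


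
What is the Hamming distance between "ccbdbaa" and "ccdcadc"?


Comparing "ccbdbaa" and "ccdcadc" position by position:
  Position 0: 'c' vs 'c' => same
  Position 1: 'c' vs 'c' => same
  Position 2: 'b' vs 'd' => differ
  Position 3: 'd' vs 'c' => differ
  Position 4: 'b' vs 'a' => differ
  Position 5: 'a' vs 'd' => differ
  Position 6: 'a' vs 'c' => differ
Total differences (Hamming distance): 5

5


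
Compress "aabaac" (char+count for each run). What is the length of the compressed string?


Input: aabaac
Runs:
  'a' x 2 => "a2"
  'b' x 1 => "b1"
  'a' x 2 => "a2"
  'c' x 1 => "c1"
Compressed: "a2b1a2c1"
Compressed length: 8

8


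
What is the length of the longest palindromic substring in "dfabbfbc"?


Input: "dfabbfbc"
Checking substrings for palindromes:
  [4:7] "bfb" (len 3) => palindrome
  [3:5] "bb" (len 2) => palindrome
Longest palindromic substring: "bfb" with length 3

3


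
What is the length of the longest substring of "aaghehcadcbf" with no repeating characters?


Input: "aaghehcadcbf"
Sliding window (track last position of each char):
  Position 0 ('a'): window [0,0] length 1 -- new best
  Position 1 ('a'): repeat (last at 0), move window start to 1
  Position 1 ('a'): window [1,1] length 1
  Position 2 ('g'): window [1,2] length 2 -- new best
  Position 3 ('h'): window [1,3] length 3 -- new best
  Position 4 ('e'): window [1,4] length 4 -- new best
  Position 5 ('h'): repeat (last at 3), move window start to 4
  Position 5 ('h'): window [4,5] length 2
  Position 6 ('c'): window [4,6] length 3
  Position 7 ('a'): window [4,7] length 4
  Position 8 ('d'): window [4,8] length 5 -- new best
  Position 9 ('c'): repeat (last at 6), move window start to 7
  Position 9 ('c'): window [7,9] length 3
  Position 10 ('b'): window [7,10] length 4
  Position 11 ('f'): window [7,11] length 5
Longest substring with no repeats: "ehcad" with length 5

5


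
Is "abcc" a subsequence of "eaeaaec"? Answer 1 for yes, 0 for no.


Check if "abcc" is a subsequence of "eaeaaec"
Greedy scan:
  Position 0 ('e'): no match needed
  Position 1 ('a'): matches sub[0] = 'a'
  Position 2 ('e'): no match needed
  Position 3 ('a'): no match needed
  Position 4 ('a'): no match needed
  Position 5 ('e'): no match needed
  Position 6 ('c'): no match needed
Only matched 1/4 characters => not a subsequence

0


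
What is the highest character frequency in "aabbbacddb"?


Input: aabbbacddb
Character counts:
  'a': 3
  'b': 4
  'c': 1
  'd': 2
Maximum frequency: 4

4


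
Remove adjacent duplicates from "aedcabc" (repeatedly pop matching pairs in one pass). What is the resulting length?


Input: aedcabc
Stack-based adjacent duplicate removal:
  Read 'a': push. Stack: a
  Read 'e': push. Stack: ae
  Read 'd': push. Stack: aed
  Read 'c': push. Stack: aedc
  Read 'a': push. Stack: aedca
  Read 'b': push. Stack: aedcab
  Read 'c': push. Stack: aedcabc
Final stack: "aedcabc" (length 7)

7


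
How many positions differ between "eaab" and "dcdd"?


Comparing "eaab" and "dcdd" position by position:
  Position 0: 'e' vs 'd' => DIFFER
  Position 1: 'a' vs 'c' => DIFFER
  Position 2: 'a' vs 'd' => DIFFER
  Position 3: 'b' vs 'd' => DIFFER
Positions that differ: 4

4


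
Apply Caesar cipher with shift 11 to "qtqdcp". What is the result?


Caesar cipher: shift "qtqdcp" by 11
  'q' (pos 16) + 11 = pos 1 = 'b'
  't' (pos 19) + 11 = pos 4 = 'e'
  'q' (pos 16) + 11 = pos 1 = 'b'
  'd' (pos 3) + 11 = pos 14 = 'o'
  'c' (pos 2) + 11 = pos 13 = 'n'
  'p' (pos 15) + 11 = pos 0 = 'a'
Result: bebona

bebona


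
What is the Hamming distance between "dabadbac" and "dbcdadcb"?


Comparing "dabadbac" and "dbcdadcb" position by position:
  Position 0: 'd' vs 'd' => same
  Position 1: 'a' vs 'b' => differ
  Position 2: 'b' vs 'c' => differ
  Position 3: 'a' vs 'd' => differ
  Position 4: 'd' vs 'a' => differ
  Position 5: 'b' vs 'd' => differ
  Position 6: 'a' vs 'c' => differ
  Position 7: 'c' vs 'b' => differ
Total differences (Hamming distance): 7

7


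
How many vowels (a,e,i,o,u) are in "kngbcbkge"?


Input: kngbcbkge
Checking each character:
  'k' at position 0: consonant
  'n' at position 1: consonant
  'g' at position 2: consonant
  'b' at position 3: consonant
  'c' at position 4: consonant
  'b' at position 5: consonant
  'k' at position 6: consonant
  'g' at position 7: consonant
  'e' at position 8: vowel (running total: 1)
Total vowels: 1

1


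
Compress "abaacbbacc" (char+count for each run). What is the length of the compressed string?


Input: abaacbbacc
Runs:
  'a' x 1 => "a1"
  'b' x 1 => "b1"
  'a' x 2 => "a2"
  'c' x 1 => "c1"
  'b' x 2 => "b2"
  'a' x 1 => "a1"
  'c' x 2 => "c2"
Compressed: "a1b1a2c1b2a1c2"
Compressed length: 14

14


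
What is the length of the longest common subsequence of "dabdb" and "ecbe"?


LCS of "dabdb" and "ecbe"
DP table:
           e    c    b    e
      0    0    0    0    0
  d   0    0    0    0    0
  a   0    0    0    0    0
  b   0    0    0    1    1
  d   0    0    0    1    1
  b   0    0    0    1    1
LCS length = dp[5][4] = 1

1


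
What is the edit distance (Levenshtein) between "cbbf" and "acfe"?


Computing edit distance: "cbbf" -> "acfe"
DP table:
           a    c    f    e
      0    1    2    3    4
  c   1    1    1    2    3
  b   2    2    2    2    3
  b   3    3    3    3    3
  f   4    4    4    3    4
Edit distance = dp[4][4] = 4

4


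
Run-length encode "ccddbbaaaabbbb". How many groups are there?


Input: ccddbbaaaabbbb
Scanning for consecutive runs:
  Group 1: 'c' x 2 (positions 0-1)
  Group 2: 'd' x 2 (positions 2-3)
  Group 3: 'b' x 2 (positions 4-5)
  Group 4: 'a' x 4 (positions 6-9)
  Group 5: 'b' x 4 (positions 10-13)
Total groups: 5

5


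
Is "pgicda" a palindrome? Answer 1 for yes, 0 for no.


Input: pgicda
Reversed: adcigp
  Compare pos 0 ('p') with pos 5 ('a'): MISMATCH
  Compare pos 1 ('g') with pos 4 ('d'): MISMATCH
  Compare pos 2 ('i') with pos 3 ('c'): MISMATCH
Result: not a palindrome

0


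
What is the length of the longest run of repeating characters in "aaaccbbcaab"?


Input: "aaaccbbcaab"
Scanning for longest run:
  Position 1 ('a'): continues run of 'a', length=2
  Position 2 ('a'): continues run of 'a', length=3
  Position 3 ('c'): new char, reset run to 1
  Position 4 ('c'): continues run of 'c', length=2
  Position 5 ('b'): new char, reset run to 1
  Position 6 ('b'): continues run of 'b', length=2
  Position 7 ('c'): new char, reset run to 1
  Position 8 ('a'): new char, reset run to 1
  Position 9 ('a'): continues run of 'a', length=2
  Position 10 ('b'): new char, reset run to 1
Longest run: 'a' with length 3

3


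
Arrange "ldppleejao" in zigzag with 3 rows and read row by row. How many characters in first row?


Zigzag "ldppleejao" into 3 rows:
Placing characters:
  'l' => row 0
  'd' => row 1
  'p' => row 2
  'p' => row 1
  'l' => row 0
  'e' => row 1
  'e' => row 2
  'j' => row 1
  'a' => row 0
  'o' => row 1
Rows:
  Row 0: "lla"
  Row 1: "dpejo"
  Row 2: "pe"
First row length: 3

3


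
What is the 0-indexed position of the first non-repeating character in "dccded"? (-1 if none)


Input: dccded
Character frequencies:
  'c': 2
  'd': 3
  'e': 1
Scanning left to right for freq == 1:
  Position 0 ('d'): freq=3, skip
  Position 1 ('c'): freq=2, skip
  Position 2 ('c'): freq=2, skip
  Position 3 ('d'): freq=3, skip
  Position 4 ('e'): unique! => answer = 4

4


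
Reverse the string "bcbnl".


Input: bcbnl
Reading characters right to left:
  Position 4: 'l'
  Position 3: 'n'
  Position 2: 'b'
  Position 1: 'c'
  Position 0: 'b'
Reversed: lnbcb

lnbcb


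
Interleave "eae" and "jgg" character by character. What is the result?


Interleaving "eae" and "jgg":
  Position 0: 'e' from first, 'j' from second => "ej"
  Position 1: 'a' from first, 'g' from second => "ag"
  Position 2: 'e' from first, 'g' from second => "eg"
Result: ejageg

ejageg


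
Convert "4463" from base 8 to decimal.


Input: "4463" in base 8
Positional expansion:
  Digit '4' (value 4) x 8^3 = 2048
  Digit '4' (value 4) x 8^2 = 256
  Digit '6' (value 6) x 8^1 = 48
  Digit '3' (value 3) x 8^0 = 3
Sum = 2355

2355


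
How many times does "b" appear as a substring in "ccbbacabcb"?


Searching for "b" in "ccbbacabcb"
Scanning each position:
  Position 0: "c" => no
  Position 1: "c" => no
  Position 2: "b" => MATCH
  Position 3: "b" => MATCH
  Position 4: "a" => no
  Position 5: "c" => no
  Position 6: "a" => no
  Position 7: "b" => MATCH
  Position 8: "c" => no
  Position 9: "b" => MATCH
Total occurrences: 4

4


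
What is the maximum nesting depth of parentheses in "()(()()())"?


Input: "()(()()())"
Tracking depth:
  Position 0 '(': depth becomes 1
  Position 1 ')': depth becomes 0
  Position 2 '(': depth becomes 1
  Position 3 '(': depth becomes 2
  Position 4 ')': depth becomes 1
  Position 5 '(': depth becomes 2
  Position 6 ')': depth becomes 1
  Position 7 '(': depth becomes 2
  Position 8 ')': depth becomes 1
  Position 9 ')': depth becomes 0
Maximum depth reached: 2

2


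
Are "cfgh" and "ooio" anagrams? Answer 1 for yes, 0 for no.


Strings: "cfgh", "ooio"
Sorted first:  cfgh
Sorted second: iooo
Differ at position 0: 'c' vs 'i' => not anagrams

0


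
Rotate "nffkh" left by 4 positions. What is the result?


Input: "nffkh", rotate left by 4
First 4 characters: "nffk"
Remaining characters: "h"
Concatenate remaining + first: "h" + "nffk" = "hnffk"

hnffk


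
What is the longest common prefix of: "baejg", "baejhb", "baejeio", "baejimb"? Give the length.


Words: baejg, baejhb, baejeio, baejimb
  Position 0: all 'b' => match
  Position 1: all 'a' => match
  Position 2: all 'e' => match
  Position 3: all 'j' => match
  Position 4: ('g', 'h', 'e', 'i') => mismatch, stop
LCP = "baej" (length 4)

4


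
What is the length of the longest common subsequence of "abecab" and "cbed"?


LCS of "abecab" and "cbed"
DP table:
           c    b    e    d
      0    0    0    0    0
  a   0    0    0    0    0
  b   0    0    1    1    1
  e   0    0    1    2    2
  c   0    1    1    2    2
  a   0    1    1    2    2
  b   0    1    2    2    2
LCS length = dp[6][4] = 2

2


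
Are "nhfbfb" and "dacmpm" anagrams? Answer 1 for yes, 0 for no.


Strings: "nhfbfb", "dacmpm"
Sorted first:  bbffhn
Sorted second: acdmmp
Differ at position 0: 'b' vs 'a' => not anagrams

0


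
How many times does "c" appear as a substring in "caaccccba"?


Searching for "c" in "caaccccba"
Scanning each position:
  Position 0: "c" => MATCH
  Position 1: "a" => no
  Position 2: "a" => no
  Position 3: "c" => MATCH
  Position 4: "c" => MATCH
  Position 5: "c" => MATCH
  Position 6: "c" => MATCH
  Position 7: "b" => no
  Position 8: "a" => no
Total occurrences: 5

5


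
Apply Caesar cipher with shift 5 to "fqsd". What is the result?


Caesar cipher: shift "fqsd" by 5
  'f' (pos 5) + 5 = pos 10 = 'k'
  'q' (pos 16) + 5 = pos 21 = 'v'
  's' (pos 18) + 5 = pos 23 = 'x'
  'd' (pos 3) + 5 = pos 8 = 'i'
Result: kvxi

kvxi


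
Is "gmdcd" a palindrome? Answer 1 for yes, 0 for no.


Input: gmdcd
Reversed: dcdmg
  Compare pos 0 ('g') with pos 4 ('d'): MISMATCH
  Compare pos 1 ('m') with pos 3 ('c'): MISMATCH
Result: not a palindrome

0


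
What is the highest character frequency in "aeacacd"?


Input: aeacacd
Character counts:
  'a': 3
  'c': 2
  'd': 1
  'e': 1
Maximum frequency: 3

3


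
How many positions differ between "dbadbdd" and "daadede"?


Comparing "dbadbdd" and "daadede" position by position:
  Position 0: 'd' vs 'd' => same
  Position 1: 'b' vs 'a' => DIFFER
  Position 2: 'a' vs 'a' => same
  Position 3: 'd' vs 'd' => same
  Position 4: 'b' vs 'e' => DIFFER
  Position 5: 'd' vs 'd' => same
  Position 6: 'd' vs 'e' => DIFFER
Positions that differ: 3

3


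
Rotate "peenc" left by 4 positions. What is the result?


Input: "peenc", rotate left by 4
First 4 characters: "peen"
Remaining characters: "c"
Concatenate remaining + first: "c" + "peen" = "cpeen"

cpeen


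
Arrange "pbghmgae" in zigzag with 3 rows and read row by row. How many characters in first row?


Zigzag "pbghmgae" into 3 rows:
Placing characters:
  'p' => row 0
  'b' => row 1
  'g' => row 2
  'h' => row 1
  'm' => row 0
  'g' => row 1
  'a' => row 2
  'e' => row 1
Rows:
  Row 0: "pm"
  Row 1: "bhge"
  Row 2: "ga"
First row length: 2

2
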